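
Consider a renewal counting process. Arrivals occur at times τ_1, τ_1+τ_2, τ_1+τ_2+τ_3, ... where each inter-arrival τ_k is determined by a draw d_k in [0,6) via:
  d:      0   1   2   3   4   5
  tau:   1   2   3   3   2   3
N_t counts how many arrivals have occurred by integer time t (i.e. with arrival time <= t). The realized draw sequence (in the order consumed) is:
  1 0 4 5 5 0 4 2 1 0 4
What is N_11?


5

draw d_1=1: τ_1=2, arrival time A_1=2
draw d_2=0: τ_2=1, arrival time A_2=3
draw d_3=4: τ_3=2, arrival time A_3=5
draw d_4=5: τ_4=3, arrival time A_4=8
draw d_5=5: τ_5=3, arrival time A_5=11
draw d_6=0: τ_6=1, arrival time A_6=12
draw d_7=4: τ_7=2, arrival time A_7=14
draw d_8=2: τ_8=3, arrival time A_8=17
draw d_9=1: τ_9=2, arrival time A_9=19
draw d_10=0: τ_10=1, arrival time A_10=20
draw d_11=4: τ_11=2, arrival time A_11=22
N_t over t=0..11: 0:0 1:0 2:1 3:2 4:2 5:3 6:3 7:3 8:4 9:4 10:4 11:5


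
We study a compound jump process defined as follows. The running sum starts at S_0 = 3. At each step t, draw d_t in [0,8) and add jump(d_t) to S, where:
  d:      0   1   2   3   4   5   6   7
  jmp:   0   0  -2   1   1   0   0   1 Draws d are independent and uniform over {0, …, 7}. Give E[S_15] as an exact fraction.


Outcome values over d=0..7: [0, 0, -2, 1, 1, 0, 0, 1]
Σy = 1, Σy² = 7, M = 8
μ = 1/8 = 1/8,  σ² = 7/8 − (1/8)² = 55/64
E[S_15] = 3 + 15·(1/8) = 39/8

39/8


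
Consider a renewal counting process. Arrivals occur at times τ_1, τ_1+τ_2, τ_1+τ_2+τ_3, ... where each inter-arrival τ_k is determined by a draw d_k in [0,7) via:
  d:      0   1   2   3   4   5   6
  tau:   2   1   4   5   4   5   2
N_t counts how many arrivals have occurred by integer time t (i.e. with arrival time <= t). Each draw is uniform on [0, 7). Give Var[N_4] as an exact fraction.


Inter-arrival values over d=0..6: [2, 1, 4, 5, 4, 5, 2]
Each d has probability 1/7, so the pmf of τ is: f(1) = 1/7, f(2) = 2/7, f(4) = 2/7, f(5) = 2/7
Let p_n(j) = P(N_n = j), with p_0 = [1]. Condition on τ_1: p_n(0) = P(τ > n), and for j >= 1, p_n(j) = Σ_{k<=n} f(k)·p_{n−k}(j−1)
p_1 = [6/7, 1/7]  (j = 0..1)
p_2 = [4/7, 20/49, 1/49]  (j = 0..2)
p_3 = [4/7, 16/49, 34/343, 1/343]  (j = 0..3)
p_4 = [2/7, 26/49, 8/49, 48/2401, 1/2401]  (j = 0..4)
E[N_4] = Σ j·p_4(j) = 2206/2401;  E[N_4²] = Σ j²·p_4(j) = 470/343
Var[N_4] = 470/343 − (2206/2401)² = 3032854/5764801

3032854/5764801


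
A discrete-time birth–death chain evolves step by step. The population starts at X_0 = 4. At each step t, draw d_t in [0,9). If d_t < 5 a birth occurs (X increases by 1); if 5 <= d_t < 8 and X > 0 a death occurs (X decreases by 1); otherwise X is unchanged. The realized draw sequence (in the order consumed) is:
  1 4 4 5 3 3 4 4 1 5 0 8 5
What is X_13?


10

t=0: X=4, d=1 → birth, X_1=5
t=1: X=5, d=4 → birth, X_2=6
t=2: X=6, d=4 → birth, X_3=7
t=3: X=7, d=5 → death, X_4=6
t=4: X=6, d=3 → birth, X_5=7
t=5: X=7, d=3 → birth, X_6=8
t=6: X=8, d=4 → birth, X_7=9
t=7: X=9, d=4 → birth, X_8=10
t=8: X=10, d=1 → birth, X_9=11
t=9: X=11, d=5 → death, X_10=10
t=10: X=10, d=0 → birth, X_11=11
t=11: X=11, d=8 → hold, X_12=11
t=12: X=11, d=5 → death, X_13=10


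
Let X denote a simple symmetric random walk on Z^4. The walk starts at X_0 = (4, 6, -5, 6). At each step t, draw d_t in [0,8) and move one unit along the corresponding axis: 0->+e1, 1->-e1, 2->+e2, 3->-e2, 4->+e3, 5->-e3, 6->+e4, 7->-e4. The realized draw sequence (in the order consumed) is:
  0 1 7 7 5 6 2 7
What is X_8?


(4, 7, -6, 4)

t=0: X=(4, 6, -5, 6), d=0 → +e1, X_1=(5, 6, -5, 6)
t=1: X=(5, 6, -5, 6), d=1 → -e1, X_2=(4, 6, -5, 6)
t=2: X=(4, 6, -5, 6), d=7 → -e4, X_3=(4, 6, -5, 5)
t=3: X=(4, 6, -5, 5), d=7 → -e4, X_4=(4, 6, -5, 4)
t=4: X=(4, 6, -5, 4), d=5 → -e3, X_5=(4, 6, -6, 4)
t=5: X=(4, 6, -6, 4), d=6 → +e4, X_6=(4, 6, -6, 5)
t=6: X=(4, 6, -6, 5), d=2 → +e2, X_7=(4, 7, -6, 5)
t=7: X=(4, 7, -6, 5), d=7 → -e4, X_8=(4, 7, -6, 4)


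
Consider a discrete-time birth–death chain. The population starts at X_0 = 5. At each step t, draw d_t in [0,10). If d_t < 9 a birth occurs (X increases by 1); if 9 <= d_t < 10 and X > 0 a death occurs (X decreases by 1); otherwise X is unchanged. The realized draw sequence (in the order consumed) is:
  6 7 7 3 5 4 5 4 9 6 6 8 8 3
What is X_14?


17

t=0: X=5, d=6 → birth, X_1=6
t=1: X=6, d=7 → birth, X_2=7
t=2: X=7, d=7 → birth, X_3=8
t=3: X=8, d=3 → birth, X_4=9
t=4: X=9, d=5 → birth, X_5=10
t=5: X=10, d=4 → birth, X_6=11
t=6: X=11, d=5 → birth, X_7=12
t=7: X=12, d=4 → birth, X_8=13
t=8: X=13, d=9 → death, X_9=12
t=9: X=12, d=6 → birth, X_10=13
t=10: X=13, d=6 → birth, X_11=14
t=11: X=14, d=8 → birth, X_12=15
t=12: X=15, d=8 → birth, X_13=16
t=13: X=16, d=3 → birth, X_14=17


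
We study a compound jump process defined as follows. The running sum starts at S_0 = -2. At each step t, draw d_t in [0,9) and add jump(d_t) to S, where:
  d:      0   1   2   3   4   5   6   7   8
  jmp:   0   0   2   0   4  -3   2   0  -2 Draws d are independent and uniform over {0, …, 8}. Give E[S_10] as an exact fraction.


4/3

Outcome values over d=0..8: [0, 0, 2, 0, 4, -3, 2, 0, -2]
Σy = 3, Σy² = 37, M = 9
μ = 3/9 = 1/3,  σ² = 37/9 − (1/3)² = 4
E[S_10] = -2 + 10·(1/3) = 4/3


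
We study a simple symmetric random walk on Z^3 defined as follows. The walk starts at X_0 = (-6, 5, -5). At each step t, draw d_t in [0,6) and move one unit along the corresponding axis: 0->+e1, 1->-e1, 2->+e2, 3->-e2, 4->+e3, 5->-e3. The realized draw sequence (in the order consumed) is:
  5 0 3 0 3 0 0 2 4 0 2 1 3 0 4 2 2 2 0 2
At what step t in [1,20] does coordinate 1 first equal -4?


t=0: X=(-6, 5, -5), d=5 → -e3, X_1=(-6, 5, -6)
t=1: X=(-6, 5, -6), d=0 → +e1, X_2=(-5, 5, -6)
t=2: X=(-5, 5, -6), d=3 → -e2, X_3=(-5, 4, -6)
t=3: X=(-5, 4, -6), d=0 → +e1, X_4=(-4, 4, -6)
t=4: X=(-4, 4, -6), d=3 → -e2, X_5=(-4, 3, -6)
t=5: X=(-4, 3, -6), d=0 → +e1, X_6=(-3, 3, -6)
t=6: X=(-3, 3, -6), d=0 → +e1, X_7=(-2, 3, -6)
t=7: X=(-2, 3, -6), d=2 → +e2, X_8=(-2, 4, -6)
t=8: X=(-2, 4, -6), d=4 → +e3, X_9=(-2, 4, -5)
t=9: X=(-2, 4, -5), d=0 → +e1, X_10=(-1, 4, -5)
t=10: X=(-1, 4, -5), d=2 → +e2, X_11=(-1, 5, -5)
t=11: X=(-1, 5, -5), d=1 → -e1, X_12=(-2, 5, -5)
t=12: X=(-2, 5, -5), d=3 → -e2, X_13=(-2, 4, -5)
t=13: X=(-2, 4, -5), d=0 → +e1, X_14=(-1, 4, -5)
t=14: X=(-1, 4, -5), d=4 → +e3, X_15=(-1, 4, -4)
t=15: X=(-1, 4, -4), d=2 → +e2, X_16=(-1, 5, -4)
t=16: X=(-1, 5, -4), d=2 → +e2, X_17=(-1, 6, -4)
t=17: X=(-1, 6, -4), d=2 → +e2, X_18=(-1, 7, -4)
t=18: X=(-1, 7, -4), d=0 → +e1, X_19=(0, 7, -4)
t=19: X=(0, 7, -4), d=2 → +e2, X_20=(0, 8, -4)

4


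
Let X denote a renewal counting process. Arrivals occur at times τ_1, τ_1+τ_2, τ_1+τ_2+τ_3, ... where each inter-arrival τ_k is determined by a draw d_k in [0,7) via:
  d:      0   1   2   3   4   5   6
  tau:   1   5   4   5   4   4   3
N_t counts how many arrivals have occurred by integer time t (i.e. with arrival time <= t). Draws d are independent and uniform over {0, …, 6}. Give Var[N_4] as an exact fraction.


Inter-arrival values over d=0..6: [1, 5, 4, 5, 4, 4, 3]
Each d has probability 1/7, so the pmf of τ is: f(1) = 1/7, f(3) = 1/7, f(4) = 3/7, f(5) = 2/7
Let p_n(j) = P(N_n = j), with p_0 = [1]. Condition on τ_1: p_n(0) = P(τ > n), and for j >= 1, p_n(j) = Σ_{k<=n} f(k)·p_{n−k}(j−1)
p_1 = [6/7, 1/7]  (j = 0..1)
p_2 = [6/7, 6/49, 1/49]  (j = 0..2)
p_3 = [5/7, 13/49, 6/343, 1/343]  (j = 0..3)
p_4 = [2/7, 32/49, 20/343, 6/2401, 1/2401]  (j = 0..4)
E[N_4] = Σ j·p_4(j) = 1870/2401;  E[N_4²] = Σ j²·p_4(j) = 314/343
Var[N_4] = 314/343 − (1870/2401)² = 1780498/5764801

1780498/5764801


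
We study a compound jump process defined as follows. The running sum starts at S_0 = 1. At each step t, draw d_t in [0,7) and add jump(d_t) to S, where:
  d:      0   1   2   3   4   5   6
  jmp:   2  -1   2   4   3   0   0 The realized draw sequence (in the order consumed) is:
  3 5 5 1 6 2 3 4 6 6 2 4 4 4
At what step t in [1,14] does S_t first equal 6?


t=0: S=1, d=3, jump=4, S_1=5
t=1: S=5, d=5, jump=0, S_2=5
t=2: S=5, d=5, jump=0, S_3=5
t=3: S=5, d=1, jump=-1, S_4=4
t=4: S=4, d=6, jump=0, S_5=4
t=5: S=4, d=2, jump=2, S_6=6
t=6: S=6, d=3, jump=4, S_7=10
t=7: S=10, d=4, jump=3, S_8=13
t=8: S=13, d=6, jump=0, S_9=13
t=9: S=13, d=6, jump=0, S_10=13
t=10: S=13, d=2, jump=2, S_11=15
t=11: S=15, d=4, jump=3, S_12=18
t=12: S=18, d=4, jump=3, S_13=21
t=13: S=21, d=4, jump=3, S_14=24

6


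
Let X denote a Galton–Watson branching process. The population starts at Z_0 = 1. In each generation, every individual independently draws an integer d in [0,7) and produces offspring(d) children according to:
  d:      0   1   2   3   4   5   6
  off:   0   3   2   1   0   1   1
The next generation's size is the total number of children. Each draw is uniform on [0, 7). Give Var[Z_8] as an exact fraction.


Outcome values over d=0..6: [0, 3, 2, 1, 0, 1, 1]
Σy = 8, Σy² = 16, M = 7
μ = 8/7 = 8/7,  σ² = 16/7 − (8/7)² = 48/49
V_0 = 0, E_0 = 1
V_1 = 48/49·E_0 + (8/7)²·V_0 = 48/49;  E_1 = 8/7
V_2 = 48/49·E_1 + (8/7)²·V_1 = 5760/2401;  E_2 = 64/49
V_3 = 48/49·E_2 + (8/7)²·V_2 = 519168/117649;  E_3 = 512/343
V_4 = 48/49·E_3 + (8/7)²·V_3 = 41656320/5764801;  E_4 = 4096/2401
V_5 = 48/49·E_4 + (8/7)²·V_4 = 3138060288/282475249;  E_5 = 32768/16807
V_6 = 48/49·E_5 + (8/7)²·V_5 = 227270983680/13841287201;  E_6 = 262144/117649
V_7 = 48/49·E_6 + (8/7)²·V_6 = 16025709969408/678223072849;  E_7 = 2097152/823543
V_8 = 48/49·E_7 + (8/7)²·V_7 = 1108545990819840/33232930569601;  E_8 = 16777216/5764801

1108545990819840/33232930569601


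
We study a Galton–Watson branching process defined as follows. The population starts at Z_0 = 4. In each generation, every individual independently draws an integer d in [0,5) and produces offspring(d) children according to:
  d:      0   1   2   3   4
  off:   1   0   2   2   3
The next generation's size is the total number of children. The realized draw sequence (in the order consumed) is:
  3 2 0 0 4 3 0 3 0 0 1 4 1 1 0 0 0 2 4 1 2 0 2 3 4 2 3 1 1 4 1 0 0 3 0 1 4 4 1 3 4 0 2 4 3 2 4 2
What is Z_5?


31

gen 0: Z_0=4, draws=[3, 2, 0, 0], offspring=[2, 2, 1, 1], Z_1=6
gen 1: Z_1=6, draws=[4, 3, 0, 3, 0, 0], offspring=[3, 2, 1, 2, 1, 1], Z_2=10
gen 2: Z_2=10, draws=[1, 4, 1, 1, 0, 0, 0, 2, 4, 1], offspring=[0, 3, 0, 0, 1, 1, 1, 2, 3, 0], Z_3=11
gen 3: Z_3=11, draws=[2, 0, 2, 3, 4, 2, 3, 1, 1, 4, 1], offspring=[2, 1, 2, 2, 3, 2, 2, 0, 0, 3, 0], Z_4=17
gen 4: Z_4=17, draws=[0, 0, 3, 0, 1, 4, 4, 1, 3, 4, 0, 2, 4, 3, 2, 4, 2], offspring=[1, 1, 2, 1, 0, 3, 3, 0, 2, 3, 1, 2, 3, 2, 2, 3, 2], Z_5=31


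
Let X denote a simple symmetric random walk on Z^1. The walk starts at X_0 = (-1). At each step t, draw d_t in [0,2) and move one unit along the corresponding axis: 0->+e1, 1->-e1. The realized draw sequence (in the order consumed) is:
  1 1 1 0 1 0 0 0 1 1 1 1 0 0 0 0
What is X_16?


t=0: X=(-1), d=1 → -e1, X_1=(-2)
t=1: X=(-2), d=1 → -e1, X_2=(-3)
t=2: X=(-3), d=1 → -e1, X_3=(-4)
t=3: X=(-4), d=0 → +e1, X_4=(-3)
t=4: X=(-3), d=1 → -e1, X_5=(-4)
t=5: X=(-4), d=0 → +e1, X_6=(-3)
t=6: X=(-3), d=0 → +e1, X_7=(-2)
t=7: X=(-2), d=0 → +e1, X_8=(-1)
t=8: X=(-1), d=1 → -e1, X_9=(-2)
t=9: X=(-2), d=1 → -e1, X_10=(-3)
t=10: X=(-3), d=1 → -e1, X_11=(-4)
t=11: X=(-4), d=1 → -e1, X_12=(-5)
t=12: X=(-5), d=0 → +e1, X_13=(-4)
t=13: X=(-4), d=0 → +e1, X_14=(-3)
t=14: X=(-3), d=0 → +e1, X_15=(-2)
t=15: X=(-2), d=0 → +e1, X_16=(-1)

(-1)


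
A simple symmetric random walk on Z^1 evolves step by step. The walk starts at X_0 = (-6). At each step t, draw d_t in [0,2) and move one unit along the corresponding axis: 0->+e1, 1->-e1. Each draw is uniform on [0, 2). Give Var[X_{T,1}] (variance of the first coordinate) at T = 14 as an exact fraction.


14

Outcome values over d=0..1: [1, -1]
Σy = 0, Σy² = 2, M = 2
μ = 0/2 = 0,  σ² = 2/2 − (0)² = 1
Independent increments: Var[X_14] = 14·σ² = 14·(1) = 14


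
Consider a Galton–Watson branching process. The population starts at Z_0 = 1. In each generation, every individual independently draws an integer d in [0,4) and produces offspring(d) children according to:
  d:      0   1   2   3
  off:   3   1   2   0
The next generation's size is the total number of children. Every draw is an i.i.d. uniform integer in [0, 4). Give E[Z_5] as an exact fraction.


Outcome values over d=0..3: [3, 1, 2, 0]
Σy = 6, Σy² = 14, M = 4
μ = 6/4 = 3/2,  σ² = 14/4 − (3/2)² = 5/4
E[Z_0] = 1
E[Z_1] = 3/2·E[Z_0] = 3/2
E[Z_2] = 3/2·E[Z_1] = 9/4
E[Z_3] = 3/2·E[Z_2] = 27/8
E[Z_4] = 3/2·E[Z_3] = 81/16
E[Z_5] = 3/2·E[Z_4] = 243/32

243/32


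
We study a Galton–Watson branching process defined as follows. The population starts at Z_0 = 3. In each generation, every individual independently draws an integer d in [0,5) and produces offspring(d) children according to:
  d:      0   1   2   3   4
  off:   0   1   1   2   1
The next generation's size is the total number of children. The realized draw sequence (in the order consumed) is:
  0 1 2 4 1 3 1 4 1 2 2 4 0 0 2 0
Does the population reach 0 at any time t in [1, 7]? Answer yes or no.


yes

gen 0: Z_0=3, draws=[0, 1, 2], offspring=[0, 1, 1], Z_1=2
gen 1: Z_1=2, draws=[4, 1], offspring=[1, 1], Z_2=2
gen 2: Z_2=2, draws=[3, 1], offspring=[2, 1], Z_3=3
gen 3: Z_3=3, draws=[4, 1, 2], offspring=[1, 1, 1], Z_4=3
gen 4: Z_4=3, draws=[2, 4, 0], offspring=[1, 1, 0], Z_5=2
gen 5: Z_5=2, draws=[0, 2], offspring=[0, 1], Z_6=1
gen 6: Z_6=1, draws=[0], offspring=[0], Z_7=0


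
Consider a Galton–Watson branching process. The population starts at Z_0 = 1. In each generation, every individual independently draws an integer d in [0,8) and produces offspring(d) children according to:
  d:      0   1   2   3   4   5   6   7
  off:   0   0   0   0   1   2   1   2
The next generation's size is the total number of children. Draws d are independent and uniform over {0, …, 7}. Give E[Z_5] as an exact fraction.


Outcome values over d=0..7: [0, 0, 0, 0, 1, 2, 1, 2]
Σy = 6, Σy² = 10, M = 8
μ = 6/8 = 3/4,  σ² = 10/8 − (3/4)² = 11/16
E[Z_0] = 1
E[Z_1] = 3/4·E[Z_0] = 3/4
E[Z_2] = 3/4·E[Z_1] = 9/16
E[Z_3] = 3/4·E[Z_2] = 27/64
E[Z_4] = 3/4·E[Z_3] = 81/256
E[Z_5] = 3/4·E[Z_4] = 243/1024

243/1024


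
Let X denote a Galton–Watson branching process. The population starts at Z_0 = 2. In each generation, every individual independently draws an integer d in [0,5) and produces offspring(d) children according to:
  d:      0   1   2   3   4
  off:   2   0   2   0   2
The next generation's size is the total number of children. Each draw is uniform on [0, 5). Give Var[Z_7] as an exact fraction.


451953312768/6103515625

Outcome values over d=0..4: [2, 0, 2, 0, 2]
Σy = 6, Σy² = 12, M = 5
μ = 6/5 = 6/5,  σ² = 12/5 − (6/5)² = 24/25
V_0 = 0, E_0 = 2
V_1 = 24/25·E_0 + (6/5)²·V_0 = 48/25;  E_1 = 12/5
V_2 = 24/25·E_1 + (6/5)²·V_1 = 3168/625;  E_2 = 72/25
V_3 = 24/25·E_2 + (6/5)²·V_2 = 157248/15625;  E_3 = 432/125
V_4 = 24/25·E_3 + (6/5)²·V_3 = 6956928/390625;  E_4 = 2592/625
V_5 = 24/25·E_4 + (6/5)²·V_4 = 289329408/9765625;  E_5 = 15552/3125
V_6 = 24/25·E_5 + (6/5)²·V_5 = 11582258688/244140625;  E_6 = 93312/15625
V_7 = 24/25·E_6 + (6/5)²·V_6 = 451953312768/6103515625;  E_7 = 559872/78125


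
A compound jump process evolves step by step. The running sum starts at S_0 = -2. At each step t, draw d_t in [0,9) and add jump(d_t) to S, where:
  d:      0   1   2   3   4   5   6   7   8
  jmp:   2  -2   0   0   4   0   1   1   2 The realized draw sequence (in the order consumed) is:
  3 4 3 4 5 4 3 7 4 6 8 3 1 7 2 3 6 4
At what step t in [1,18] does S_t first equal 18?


11

t=0: S=-2, d=3, jump=0, S_1=-2
t=1: S=-2, d=4, jump=4, S_2=2
t=2: S=2, d=3, jump=0, S_3=2
t=3: S=2, d=4, jump=4, S_4=6
t=4: S=6, d=5, jump=0, S_5=6
t=5: S=6, d=4, jump=4, S_6=10
t=6: S=10, d=3, jump=0, S_7=10
t=7: S=10, d=7, jump=1, S_8=11
t=8: S=11, d=4, jump=4, S_9=15
t=9: S=15, d=6, jump=1, S_10=16
t=10: S=16, d=8, jump=2, S_11=18
t=11: S=18, d=3, jump=0, S_12=18
t=12: S=18, d=1, jump=-2, S_13=16
t=13: S=16, d=7, jump=1, S_14=17
t=14: S=17, d=2, jump=0, S_15=17
t=15: S=17, d=3, jump=0, S_16=17
t=16: S=17, d=6, jump=1, S_17=18
t=17: S=18, d=4, jump=4, S_18=22


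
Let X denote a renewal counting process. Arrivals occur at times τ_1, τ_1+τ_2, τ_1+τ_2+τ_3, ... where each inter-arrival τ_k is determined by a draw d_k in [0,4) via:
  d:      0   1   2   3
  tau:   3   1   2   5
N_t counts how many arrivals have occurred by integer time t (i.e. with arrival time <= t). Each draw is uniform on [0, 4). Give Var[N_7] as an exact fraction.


Inter-arrival values over d=0..3: [3, 1, 2, 5]
Each d has probability 1/4, so the pmf of τ is: f(1) = 1/4, f(2) = 1/4, f(3) = 1/4, f(5) = 1/4
Let p_n(j) = P(N_n = j), with p_0 = [1]. Condition on τ_1: p_n(0) = P(τ > n), and for j >= 1, p_n(j) = Σ_{k<=n} f(k)·p_{n−k}(j−1)
p_1 = [3/4, 1/4]  (j = 0..1)
p_2 = [1/2, 7/16, 1/16]  (j = 0..2)
p_3 = [1/4, 9/16, 11/64, 1/64]  (j = 0..3)
p_4 = [1/4, 3/8, 5/16, 15/256, 1/256]  (j = 0..4)
p_5 = [0, 1/2, 11/32, 35/256, 19/1024, 1/1024]  (j = 0..5)
p_6 = [0, 5/16, 27/64, 53/256, 27/512, 23/4096, 1/4096]  (j = 0..6)
p_7 = [0, 3/16, 13/32, 73/256, 103/1024, 77/4096, 27/16384, 1/16384]  (j = 0..7)
E[N_7] = Σ j·p_7(j) = 38701/16384;  E[N_7²] = Σ j²·p_7(j) = 106833/16384
Var[N_7] = 106833/16384 − (38701/16384)² = 252584471/268435456

252584471/268435456


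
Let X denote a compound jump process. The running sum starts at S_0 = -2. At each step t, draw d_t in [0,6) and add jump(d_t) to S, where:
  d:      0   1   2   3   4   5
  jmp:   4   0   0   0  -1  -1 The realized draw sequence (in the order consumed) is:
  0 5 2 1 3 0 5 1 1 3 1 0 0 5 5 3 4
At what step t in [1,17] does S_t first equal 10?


t=0: S=-2, d=0, jump=4, S_1=2
t=1: S=2, d=5, jump=-1, S_2=1
t=2: S=1, d=2, jump=0, S_3=1
t=3: S=1, d=1, jump=0, S_4=1
t=4: S=1, d=3, jump=0, S_5=1
t=5: S=1, d=0, jump=4, S_6=5
t=6: S=5, d=5, jump=-1, S_7=4
t=7: S=4, d=1, jump=0, S_8=4
t=8: S=4, d=1, jump=0, S_9=4
t=9: S=4, d=3, jump=0, S_10=4
t=10: S=4, d=1, jump=0, S_11=4
t=11: S=4, d=0, jump=4, S_12=8
t=12: S=8, d=0, jump=4, S_13=12
t=13: S=12, d=5, jump=-1, S_14=11
t=14: S=11, d=5, jump=-1, S_15=10
t=15: S=10, d=3, jump=0, S_16=10
t=16: S=10, d=4, jump=-1, S_17=9

15


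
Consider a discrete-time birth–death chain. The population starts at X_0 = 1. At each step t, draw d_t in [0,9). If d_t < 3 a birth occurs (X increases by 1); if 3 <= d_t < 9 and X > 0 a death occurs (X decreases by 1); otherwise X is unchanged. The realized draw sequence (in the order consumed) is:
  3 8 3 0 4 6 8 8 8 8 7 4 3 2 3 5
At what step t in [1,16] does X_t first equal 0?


t=0: X=1, d=3 → death, X_1=0
t=1: X=0, d=8 → hold, X_2=0
t=2: X=0, d=3 → hold, X_3=0
t=3: X=0, d=0 → birth, X_4=1
t=4: X=1, d=4 → death, X_5=0
t=5: X=0, d=6 → hold, X_6=0
t=6: X=0, d=8 → hold, X_7=0
t=7: X=0, d=8 → hold, X_8=0
t=8: X=0, d=8 → hold, X_9=0
t=9: X=0, d=8 → hold, X_10=0
t=10: X=0, d=7 → hold, X_11=0
t=11: X=0, d=4 → hold, X_12=0
t=12: X=0, d=3 → hold, X_13=0
t=13: X=0, d=2 → birth, X_14=1
t=14: X=1, d=3 → death, X_15=0
t=15: X=0, d=5 → hold, X_16=0

1


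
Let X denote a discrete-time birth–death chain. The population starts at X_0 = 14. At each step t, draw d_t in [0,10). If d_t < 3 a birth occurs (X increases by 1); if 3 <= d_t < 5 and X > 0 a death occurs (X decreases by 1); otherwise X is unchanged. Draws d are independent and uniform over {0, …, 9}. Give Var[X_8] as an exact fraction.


X can drop by at most 1 per step and X_0 = 14 > T = 8, so X_t >= 14 − t >= 6 > 0 for every t <= 8: the floor at 0 (the 'and X > 0' condition) never binds. Hence X_8 = X_0 + Σ_{t<8} Y_t with i.i.d. increments Y_t = y(d_t) ∈ {+1, −1, 0}.
Outcome values over d=0..9: [1, 1, 1, -1, -1, 0, 0, 0, 0, 0]
Σy = 1, Σy² = 5, M = 10
μ = 1/10 = 1/10,  σ² = 5/10 − (1/10)² = 49/100
Independent increments: Var[X_8] = 8·σ² = 8·(49/100) = 98/25

98/25


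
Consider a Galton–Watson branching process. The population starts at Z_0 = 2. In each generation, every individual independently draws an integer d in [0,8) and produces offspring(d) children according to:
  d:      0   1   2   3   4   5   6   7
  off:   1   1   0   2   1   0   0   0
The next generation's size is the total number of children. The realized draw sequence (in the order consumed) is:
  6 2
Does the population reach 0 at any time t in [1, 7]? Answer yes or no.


gen 0: Z_0=2, draws=[6, 2], offspring=[0, 0], Z_1=0
gen 1: Z_1=0, draws=[], offspring=[], Z_2=0
gen 2: Z_2=0, draws=[], offspring=[], Z_3=0
gen 3: Z_3=0, draws=[], offspring=[], Z_4=0
gen 4: Z_4=0, draws=[], offspring=[], Z_5=0
gen 5: Z_5=0, draws=[], offspring=[], Z_6=0
gen 6: Z_6=0, draws=[], offspring=[], Z_7=0

yes


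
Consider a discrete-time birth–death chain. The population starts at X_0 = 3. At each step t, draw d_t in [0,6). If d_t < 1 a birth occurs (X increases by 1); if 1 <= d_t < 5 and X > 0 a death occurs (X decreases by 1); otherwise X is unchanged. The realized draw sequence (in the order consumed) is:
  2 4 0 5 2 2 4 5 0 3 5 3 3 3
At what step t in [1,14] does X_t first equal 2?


1

t=0: X=3, d=2 → death, X_1=2
t=1: X=2, d=4 → death, X_2=1
t=2: X=1, d=0 → birth, X_3=2
t=3: X=2, d=5 → hold, X_4=2
t=4: X=2, d=2 → death, X_5=1
t=5: X=1, d=2 → death, X_6=0
t=6: X=0, d=4 → hold, X_7=0
t=7: X=0, d=5 → hold, X_8=0
t=8: X=0, d=0 → birth, X_9=1
t=9: X=1, d=3 → death, X_10=0
t=10: X=0, d=5 → hold, X_11=0
t=11: X=0, d=3 → hold, X_12=0
t=12: X=0, d=3 → hold, X_13=0
t=13: X=0, d=3 → hold, X_14=0


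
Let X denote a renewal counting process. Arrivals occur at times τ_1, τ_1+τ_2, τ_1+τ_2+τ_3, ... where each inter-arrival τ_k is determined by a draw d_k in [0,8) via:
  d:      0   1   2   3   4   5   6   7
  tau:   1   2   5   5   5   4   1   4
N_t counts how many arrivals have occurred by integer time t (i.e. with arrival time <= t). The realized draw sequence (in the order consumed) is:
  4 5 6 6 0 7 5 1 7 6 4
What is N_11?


draw d_1=4: τ_1=5, arrival time A_1=5
draw d_2=5: τ_2=4, arrival time A_2=9
draw d_3=6: τ_3=1, arrival time A_3=10
draw d_4=6: τ_4=1, arrival time A_4=11
draw d_5=0: τ_5=1, arrival time A_5=12
draw d_6=7: τ_6=4, arrival time A_6=16
draw d_7=5: τ_7=4, arrival time A_7=20
draw d_8=1: τ_8=2, arrival time A_8=22
draw d_9=7: τ_9=4, arrival time A_9=26
draw d_10=6: τ_10=1, arrival time A_10=27
draw d_11=4: τ_11=5, arrival time A_11=32
N_t over t=0..11: 0:0 1:0 2:0 3:0 4:0 5:1 6:1 7:1 8:1 9:2 10:3 11:4

4


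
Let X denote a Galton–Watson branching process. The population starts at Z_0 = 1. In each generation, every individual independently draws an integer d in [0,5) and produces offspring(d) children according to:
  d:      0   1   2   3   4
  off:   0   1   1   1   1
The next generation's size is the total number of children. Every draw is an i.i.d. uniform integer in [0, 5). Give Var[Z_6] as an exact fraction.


47222784/244140625

Outcome values over d=0..4: [0, 1, 1, 1, 1]
Σy = 4, Σy² = 4, M = 5
μ = 4/5 = 4/5,  σ² = 4/5 − (4/5)² = 4/25
V_0 = 0, E_0 = 1
V_1 = 4/25·E_0 + (4/5)²·V_0 = 4/25;  E_1 = 4/5
V_2 = 4/25·E_1 + (4/5)²·V_1 = 144/625;  E_2 = 16/25
V_3 = 4/25·E_2 + (4/5)²·V_2 = 3904/15625;  E_3 = 64/125
V_4 = 4/25·E_3 + (4/5)²·V_3 = 94464/390625;  E_4 = 256/625
V_5 = 4/25·E_4 + (4/5)²·V_4 = 2151424/9765625;  E_5 = 1024/3125
V_6 = 4/25·E_5 + (4/5)²·V_5 = 47222784/244140625;  E_6 = 4096/15625


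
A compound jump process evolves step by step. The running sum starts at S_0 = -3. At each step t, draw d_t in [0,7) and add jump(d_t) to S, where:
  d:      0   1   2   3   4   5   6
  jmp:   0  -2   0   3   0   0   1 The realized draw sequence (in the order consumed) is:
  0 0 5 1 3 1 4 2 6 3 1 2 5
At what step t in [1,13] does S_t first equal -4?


6

t=0: S=-3, d=0, jump=0, S_1=-3
t=1: S=-3, d=0, jump=0, S_2=-3
t=2: S=-3, d=5, jump=0, S_3=-3
t=3: S=-3, d=1, jump=-2, S_4=-5
t=4: S=-5, d=3, jump=3, S_5=-2
t=5: S=-2, d=1, jump=-2, S_6=-4
t=6: S=-4, d=4, jump=0, S_7=-4
t=7: S=-4, d=2, jump=0, S_8=-4
t=8: S=-4, d=6, jump=1, S_9=-3
t=9: S=-3, d=3, jump=3, S_10=0
t=10: S=0, d=1, jump=-2, S_11=-2
t=11: S=-2, d=2, jump=0, S_12=-2
t=12: S=-2, d=5, jump=0, S_13=-2


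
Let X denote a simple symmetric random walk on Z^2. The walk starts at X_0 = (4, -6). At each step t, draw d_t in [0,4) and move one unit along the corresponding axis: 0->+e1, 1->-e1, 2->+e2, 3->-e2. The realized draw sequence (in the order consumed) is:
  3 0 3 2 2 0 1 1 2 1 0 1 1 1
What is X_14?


t=0: X=(4, -6), d=3 → -e2, X_1=(4, -7)
t=1: X=(4, -7), d=0 → +e1, X_2=(5, -7)
t=2: X=(5, -7), d=3 → -e2, X_3=(5, -8)
t=3: X=(5, -8), d=2 → +e2, X_4=(5, -7)
t=4: X=(5, -7), d=2 → +e2, X_5=(5, -6)
t=5: X=(5, -6), d=0 → +e1, X_6=(6, -6)
t=6: X=(6, -6), d=1 → -e1, X_7=(5, -6)
t=7: X=(5, -6), d=1 → -e1, X_8=(4, -6)
t=8: X=(4, -6), d=2 → +e2, X_9=(4, -5)
t=9: X=(4, -5), d=1 → -e1, X_10=(3, -5)
t=10: X=(3, -5), d=0 → +e1, X_11=(4, -5)
t=11: X=(4, -5), d=1 → -e1, X_12=(3, -5)
t=12: X=(3, -5), d=1 → -e1, X_13=(2, -5)
t=13: X=(2, -5), d=1 → -e1, X_14=(1, -5)

(1, -5)


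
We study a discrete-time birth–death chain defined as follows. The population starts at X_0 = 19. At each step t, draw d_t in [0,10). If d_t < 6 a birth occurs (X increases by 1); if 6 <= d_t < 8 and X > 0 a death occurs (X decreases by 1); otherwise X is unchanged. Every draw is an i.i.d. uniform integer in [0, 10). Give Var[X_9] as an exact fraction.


X can drop by at most 1 per step and X_0 = 19 > T = 9, so X_t >= 19 − t >= 10 > 0 for every t <= 9: the floor at 0 (the 'and X > 0' condition) never binds. Hence X_9 = X_0 + Σ_{t<9} Y_t with i.i.d. increments Y_t = y(d_t) ∈ {+1, −1, 0}.
Outcome values over d=0..9: [1, 1, 1, 1, 1, 1, -1, -1, 0, 0]
Σy = 4, Σy² = 8, M = 10
μ = 4/10 = 2/5,  σ² = 8/10 − (2/5)² = 16/25
Independent increments: Var[X_9] = 9·σ² = 9·(16/25) = 144/25

144/25


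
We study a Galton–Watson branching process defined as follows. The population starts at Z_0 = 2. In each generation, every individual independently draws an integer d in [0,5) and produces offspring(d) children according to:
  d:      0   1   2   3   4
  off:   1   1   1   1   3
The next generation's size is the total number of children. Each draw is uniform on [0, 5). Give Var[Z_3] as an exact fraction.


170912/15625

Outcome values over d=0..4: [1, 1, 1, 1, 3]
Σy = 7, Σy² = 13, M = 5
μ = 7/5 = 7/5,  σ² = 13/5 − (7/5)² = 16/25
V_0 = 0, E_0 = 2
V_1 = 16/25·E_0 + (7/5)²·V_0 = 32/25;  E_1 = 14/5
V_2 = 16/25·E_1 + (7/5)²·V_1 = 2688/625;  E_2 = 98/25
V_3 = 16/25·E_2 + (7/5)²·V_2 = 170912/15625;  E_3 = 686/125


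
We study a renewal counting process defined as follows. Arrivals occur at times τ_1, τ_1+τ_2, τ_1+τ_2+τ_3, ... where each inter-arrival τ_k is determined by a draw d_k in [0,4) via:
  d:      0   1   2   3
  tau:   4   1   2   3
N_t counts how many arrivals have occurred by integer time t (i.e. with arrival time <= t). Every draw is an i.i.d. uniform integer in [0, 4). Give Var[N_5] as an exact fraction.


Inter-arrival values over d=0..3: [4, 1, 2, 3]
Each d has probability 1/4, so the pmf of τ is: f(1) = 1/4, f(2) = 1/4, f(3) = 1/4, f(4) = 1/4
Let p_n(j) = P(N_n = j), with p_0 = [1]. Condition on τ_1: p_n(0) = P(τ > n), and for j >= 1, p_n(j) = Σ_{k<=n} f(k)·p_{n−k}(j−1)
p_1 = [3/4, 1/4]  (j = 0..1)
p_2 = [1/2, 7/16, 1/16]  (j = 0..2)
p_3 = [1/4, 9/16, 11/64, 1/64]  (j = 0..3)
p_4 = [0, 5/8, 5/16, 15/256, 1/256]  (j = 0..4)
p_5 = [0, 3/8, 15/32, 35/256, 19/1024, 1/1024]  (j = 0..5)
E[N_5] = Σ j·p_5(j) = 1845/1024;  E[N_5²] = Σ j²·p_5(j) = 3893/1024
Var[N_5] = 3893/1024 − (1845/1024)² = 582407/1048576

582407/1048576


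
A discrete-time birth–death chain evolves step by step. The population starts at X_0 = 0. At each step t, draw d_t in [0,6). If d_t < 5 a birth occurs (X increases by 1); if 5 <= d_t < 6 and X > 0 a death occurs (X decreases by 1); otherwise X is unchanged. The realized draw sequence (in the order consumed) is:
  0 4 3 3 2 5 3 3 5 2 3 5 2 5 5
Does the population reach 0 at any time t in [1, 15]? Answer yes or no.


t=0: X=0, d=0 → birth, X_1=1
t=1: X=1, d=4 → birth, X_2=2
t=2: X=2, d=3 → birth, X_3=3
t=3: X=3, d=3 → birth, X_4=4
t=4: X=4, d=2 → birth, X_5=5
t=5: X=5, d=5 → death, X_6=4
t=6: X=4, d=3 → birth, X_7=5
t=7: X=5, d=3 → birth, X_8=6
t=8: X=6, d=5 → death, X_9=5
t=9: X=5, d=2 → birth, X_10=6
t=10: X=6, d=3 → birth, X_11=7
t=11: X=7, d=5 → death, X_12=6
t=12: X=6, d=2 → birth, X_13=7
t=13: X=7, d=5 → death, X_14=6
t=14: X=6, d=5 → death, X_15=5

no


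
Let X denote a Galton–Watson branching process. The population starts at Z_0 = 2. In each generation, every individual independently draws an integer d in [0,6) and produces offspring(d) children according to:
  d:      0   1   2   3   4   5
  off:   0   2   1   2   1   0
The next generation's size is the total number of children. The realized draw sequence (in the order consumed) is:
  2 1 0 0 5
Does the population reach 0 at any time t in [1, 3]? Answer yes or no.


gen 0: Z_0=2, draws=[2, 1], offspring=[1, 2], Z_1=3
gen 1: Z_1=3, draws=[0, 0, 5], offspring=[0, 0, 0], Z_2=0
gen 2: Z_2=0, draws=[], offspring=[], Z_3=0

yes


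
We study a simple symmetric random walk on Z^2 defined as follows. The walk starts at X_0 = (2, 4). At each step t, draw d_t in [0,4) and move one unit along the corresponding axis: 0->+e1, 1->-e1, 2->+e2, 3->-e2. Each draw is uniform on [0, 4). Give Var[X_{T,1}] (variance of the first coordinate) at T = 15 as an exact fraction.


Outcome values over d=0..3: [1, -1, 0, 0]
Σy = 0, Σy² = 2, M = 4
μ = 0/4 = 0,  σ² = 2/4 − (0)² = 1/2
Independent increments: Var[X_15] = 15·σ² = 15·(1/2) = 15/2

15/2


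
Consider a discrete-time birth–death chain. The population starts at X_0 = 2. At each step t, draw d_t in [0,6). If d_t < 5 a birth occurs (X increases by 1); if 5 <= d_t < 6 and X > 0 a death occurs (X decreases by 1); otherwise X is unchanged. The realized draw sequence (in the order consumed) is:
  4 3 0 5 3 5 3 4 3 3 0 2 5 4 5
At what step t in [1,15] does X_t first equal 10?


12

t=0: X=2, d=4 → birth, X_1=3
t=1: X=3, d=3 → birth, X_2=4
t=2: X=4, d=0 → birth, X_3=5
t=3: X=5, d=5 → death, X_4=4
t=4: X=4, d=3 → birth, X_5=5
t=5: X=5, d=5 → death, X_6=4
t=6: X=4, d=3 → birth, X_7=5
t=7: X=5, d=4 → birth, X_8=6
t=8: X=6, d=3 → birth, X_9=7
t=9: X=7, d=3 → birth, X_10=8
t=10: X=8, d=0 → birth, X_11=9
t=11: X=9, d=2 → birth, X_12=10
t=12: X=10, d=5 → death, X_13=9
t=13: X=9, d=4 → birth, X_14=10
t=14: X=10, d=5 → death, X_15=9


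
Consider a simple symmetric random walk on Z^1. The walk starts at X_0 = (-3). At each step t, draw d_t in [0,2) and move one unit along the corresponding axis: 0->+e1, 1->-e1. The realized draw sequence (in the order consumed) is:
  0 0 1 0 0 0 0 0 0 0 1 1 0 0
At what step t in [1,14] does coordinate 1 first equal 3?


8

t=0: X=(-3), d=0 → +e1, X_1=(-2)
t=1: X=(-2), d=0 → +e1, X_2=(-1)
t=2: X=(-1), d=1 → -e1, X_3=(-2)
t=3: X=(-2), d=0 → +e1, X_4=(-1)
t=4: X=(-1), d=0 → +e1, X_5=(0)
t=5: X=(0), d=0 → +e1, X_6=(1)
t=6: X=(1), d=0 → +e1, X_7=(2)
t=7: X=(2), d=0 → +e1, X_8=(3)
t=8: X=(3), d=0 → +e1, X_9=(4)
t=9: X=(4), d=0 → +e1, X_10=(5)
t=10: X=(5), d=1 → -e1, X_11=(4)
t=11: X=(4), d=1 → -e1, X_12=(3)
t=12: X=(3), d=0 → +e1, X_13=(4)
t=13: X=(4), d=0 → +e1, X_14=(5)


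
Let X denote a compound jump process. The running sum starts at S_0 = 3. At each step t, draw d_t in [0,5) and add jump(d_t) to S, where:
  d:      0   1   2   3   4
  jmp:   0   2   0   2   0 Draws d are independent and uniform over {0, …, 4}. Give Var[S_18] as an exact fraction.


432/25

Outcome values over d=0..4: [0, 2, 0, 2, 0]
Σy = 4, Σy² = 8, M = 5
μ = 4/5 = 4/5,  σ² = 8/5 − (4/5)² = 24/25
Independent increments: Var[S_18] = 18·σ² = 18·(24/25) = 432/25


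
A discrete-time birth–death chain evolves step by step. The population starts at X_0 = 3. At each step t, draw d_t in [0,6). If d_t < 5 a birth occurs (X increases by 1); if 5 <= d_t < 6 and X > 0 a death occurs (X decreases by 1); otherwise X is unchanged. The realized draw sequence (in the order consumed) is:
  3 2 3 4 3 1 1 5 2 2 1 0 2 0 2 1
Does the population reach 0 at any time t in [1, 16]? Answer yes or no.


t=0: X=3, d=3 → birth, X_1=4
t=1: X=4, d=2 → birth, X_2=5
t=2: X=5, d=3 → birth, X_3=6
t=3: X=6, d=4 → birth, X_4=7
t=4: X=7, d=3 → birth, X_5=8
t=5: X=8, d=1 → birth, X_6=9
t=6: X=9, d=1 → birth, X_7=10
t=7: X=10, d=5 → death, X_8=9
t=8: X=9, d=2 → birth, X_9=10
t=9: X=10, d=2 → birth, X_10=11
t=10: X=11, d=1 → birth, X_11=12
t=11: X=12, d=0 → birth, X_12=13
t=12: X=13, d=2 → birth, X_13=14
t=13: X=14, d=0 → birth, X_14=15
t=14: X=15, d=2 → birth, X_15=16
t=15: X=16, d=1 → birth, X_16=17

no


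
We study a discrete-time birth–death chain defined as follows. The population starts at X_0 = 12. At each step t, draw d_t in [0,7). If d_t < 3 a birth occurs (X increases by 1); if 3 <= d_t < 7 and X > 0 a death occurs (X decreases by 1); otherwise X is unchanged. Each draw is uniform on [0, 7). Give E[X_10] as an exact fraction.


74/7

X can drop by at most 1 per step and X_0 = 12 > T = 10, so X_t >= 12 − t >= 2 > 0 for every t <= 10: the floor at 0 (the 'and X > 0' condition) never binds. Hence X_10 = X_0 + Σ_{t<10} Y_t with i.i.d. increments Y_t = y(d_t) ∈ {+1, −1, 0}.
Outcome values over d=0..6: [1, 1, 1, -1, -1, -1, -1]
Σy = -1, Σy² = 7, M = 7
μ = -1/7 = -1/7,  σ² = 7/7 − (-1/7)² = 48/49
E[X_10] = 12 + 10·(-1/7) = 74/7


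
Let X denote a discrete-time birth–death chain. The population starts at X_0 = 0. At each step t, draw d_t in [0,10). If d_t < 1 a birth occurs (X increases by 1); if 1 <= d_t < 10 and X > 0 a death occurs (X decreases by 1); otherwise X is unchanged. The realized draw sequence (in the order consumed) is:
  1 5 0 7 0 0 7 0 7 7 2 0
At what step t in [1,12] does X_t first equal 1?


3

t=0: X=0, d=1 → hold, X_1=0
t=1: X=0, d=5 → hold, X_2=0
t=2: X=0, d=0 → birth, X_3=1
t=3: X=1, d=7 → death, X_4=0
t=4: X=0, d=0 → birth, X_5=1
t=5: X=1, d=0 → birth, X_6=2
t=6: X=2, d=7 → death, X_7=1
t=7: X=1, d=0 → birth, X_8=2
t=8: X=2, d=7 → death, X_9=1
t=9: X=1, d=7 → death, X_10=0
t=10: X=0, d=2 → hold, X_11=0
t=11: X=0, d=0 → birth, X_12=1


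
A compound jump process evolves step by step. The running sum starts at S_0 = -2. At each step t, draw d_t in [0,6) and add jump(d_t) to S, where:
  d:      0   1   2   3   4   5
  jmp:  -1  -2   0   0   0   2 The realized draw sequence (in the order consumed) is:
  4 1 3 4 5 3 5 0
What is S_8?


-1

t=0: S=-2, d=4, jump=0, S_1=-2
t=1: S=-2, d=1, jump=-2, S_2=-4
t=2: S=-4, d=3, jump=0, S_3=-4
t=3: S=-4, d=4, jump=0, S_4=-4
t=4: S=-4, d=5, jump=2, S_5=-2
t=5: S=-2, d=3, jump=0, S_6=-2
t=6: S=-2, d=5, jump=2, S_7=0
t=7: S=0, d=0, jump=-1, S_8=-1


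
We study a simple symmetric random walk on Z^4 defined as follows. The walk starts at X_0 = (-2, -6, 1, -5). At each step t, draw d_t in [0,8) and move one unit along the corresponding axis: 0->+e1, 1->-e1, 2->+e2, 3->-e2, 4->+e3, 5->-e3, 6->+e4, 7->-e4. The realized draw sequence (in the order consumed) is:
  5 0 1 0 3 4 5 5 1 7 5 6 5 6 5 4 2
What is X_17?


(-2, -6, -3, -4)

t=0: X=(-2, -6, 1, -5), d=5 → -e3, X_1=(-2, -6, 0, -5)
t=1: X=(-2, -6, 0, -5), d=0 → +e1, X_2=(-1, -6, 0, -5)
t=2: X=(-1, -6, 0, -5), d=1 → -e1, X_3=(-2, -6, 0, -5)
t=3: X=(-2, -6, 0, -5), d=0 → +e1, X_4=(-1, -6, 0, -5)
t=4: X=(-1, -6, 0, -5), d=3 → -e2, X_5=(-1, -7, 0, -5)
t=5: X=(-1, -7, 0, -5), d=4 → +e3, X_6=(-1, -7, 1, -5)
t=6: X=(-1, -7, 1, -5), d=5 → -e3, X_7=(-1, -7, 0, -5)
t=7: X=(-1, -7, 0, -5), d=5 → -e3, X_8=(-1, -7, -1, -5)
t=8: X=(-1, -7, -1, -5), d=1 → -e1, X_9=(-2, -7, -1, -5)
t=9: X=(-2, -7, -1, -5), d=7 → -e4, X_10=(-2, -7, -1, -6)
t=10: X=(-2, -7, -1, -6), d=5 → -e3, X_11=(-2, -7, -2, -6)
t=11: X=(-2, -7, -2, -6), d=6 → +e4, X_12=(-2, -7, -2, -5)
t=12: X=(-2, -7, -2, -5), d=5 → -e3, X_13=(-2, -7, -3, -5)
t=13: X=(-2, -7, -3, -5), d=6 → +e4, X_14=(-2, -7, -3, -4)
t=14: X=(-2, -7, -3, -4), d=5 → -e3, X_15=(-2, -7, -4, -4)
t=15: X=(-2, -7, -4, -4), d=4 → +e3, X_16=(-2, -7, -3, -4)
t=16: X=(-2, -7, -3, -4), d=2 → +e2, X_17=(-2, -6, -3, -4)


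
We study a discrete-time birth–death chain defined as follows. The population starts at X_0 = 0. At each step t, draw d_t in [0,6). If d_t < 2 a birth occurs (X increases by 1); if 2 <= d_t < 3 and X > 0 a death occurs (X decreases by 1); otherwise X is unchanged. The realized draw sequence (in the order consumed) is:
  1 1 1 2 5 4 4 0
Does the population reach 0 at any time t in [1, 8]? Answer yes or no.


t=0: X=0, d=1 → birth, X_1=1
t=1: X=1, d=1 → birth, X_2=2
t=2: X=2, d=1 → birth, X_3=3
t=3: X=3, d=2 → death, X_4=2
t=4: X=2, d=5 → hold, X_5=2
t=5: X=2, d=4 → hold, X_6=2
t=6: X=2, d=4 → hold, X_7=2
t=7: X=2, d=0 → birth, X_8=3

no


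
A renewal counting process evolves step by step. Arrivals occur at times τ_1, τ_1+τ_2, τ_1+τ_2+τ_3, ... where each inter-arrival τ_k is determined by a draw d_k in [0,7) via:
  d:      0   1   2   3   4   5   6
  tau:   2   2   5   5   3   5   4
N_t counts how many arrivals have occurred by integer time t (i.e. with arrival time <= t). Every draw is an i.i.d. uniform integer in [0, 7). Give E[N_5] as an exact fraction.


57/49

Inter-arrival values over d=0..6: [2, 2, 5, 5, 3, 5, 4]
Each d has probability 1/7, so the pmf of τ is: f(2) = 2/7, f(3) = 1/7, f(4) = 1/7, f(5) = 3/7
Renewal equation for m(n) = E[N_n]: condition on τ_1 = k (if k <= n, one arrival plus a fresh copy on the remaining n−k steps): m(n) = F(n) + Σ_{k<=n} f(k)·m(n−k), where F(n) = P(τ <= n) and m(0) = 0
m(1) = F(1) = 0
m(2) = F(2) = 2/7
m(3) = F(3) = 3/7
m(4) = F(4) + f(2)·m(2) = 4/7 + 2/7·2/7 = 32/49
m(5) = F(5) + f(2)·m(3) + f(3)·m(2) = 1 + 2/7·3/7 + 1/7·2/7 = 57/49
E[N_5] = m(5) = 57/49


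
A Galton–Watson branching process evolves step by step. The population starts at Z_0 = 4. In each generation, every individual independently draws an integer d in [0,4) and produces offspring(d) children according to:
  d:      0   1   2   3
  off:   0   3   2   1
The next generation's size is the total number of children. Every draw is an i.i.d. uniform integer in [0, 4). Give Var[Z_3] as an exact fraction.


855/16

Outcome values over d=0..3: [0, 3, 2, 1]
Σy = 6, Σy² = 14, M = 4
μ = 6/4 = 3/2,  σ² = 14/4 − (3/2)² = 5/4
V_0 = 0, E_0 = 4
V_1 = 5/4·E_0 + (3/2)²·V_0 = 5;  E_1 = 6
V_2 = 5/4·E_1 + (3/2)²·V_1 = 75/4;  E_2 = 9
V_3 = 5/4·E_2 + (3/2)²·V_2 = 855/16;  E_3 = 27/2


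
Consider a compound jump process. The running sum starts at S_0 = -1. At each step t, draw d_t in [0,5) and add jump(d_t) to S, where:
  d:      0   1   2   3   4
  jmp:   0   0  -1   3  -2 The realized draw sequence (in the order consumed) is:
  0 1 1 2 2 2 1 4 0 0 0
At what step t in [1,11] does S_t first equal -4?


t=0: S=-1, d=0, jump=0, S_1=-1
t=1: S=-1, d=1, jump=0, S_2=-1
t=2: S=-1, d=1, jump=0, S_3=-1
t=3: S=-1, d=2, jump=-1, S_4=-2
t=4: S=-2, d=2, jump=-1, S_5=-3
t=5: S=-3, d=2, jump=-1, S_6=-4
t=6: S=-4, d=1, jump=0, S_7=-4
t=7: S=-4, d=4, jump=-2, S_8=-6
t=8: S=-6, d=0, jump=0, S_9=-6
t=9: S=-6, d=0, jump=0, S_10=-6
t=10: S=-6, d=0, jump=0, S_11=-6

6


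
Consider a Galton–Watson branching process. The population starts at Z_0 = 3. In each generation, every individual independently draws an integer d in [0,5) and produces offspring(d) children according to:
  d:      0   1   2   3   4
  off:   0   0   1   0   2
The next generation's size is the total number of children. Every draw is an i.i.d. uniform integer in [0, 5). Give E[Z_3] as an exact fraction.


81/125

Outcome values over d=0..4: [0, 0, 1, 0, 2]
Σy = 3, Σy² = 5, M = 5
μ = 3/5 = 3/5,  σ² = 5/5 − (3/5)² = 16/25
E[Z_0] = 3
E[Z_1] = 3/5·E[Z_0] = 9/5
E[Z_2] = 3/5·E[Z_1] = 27/25
E[Z_3] = 3/5·E[Z_2] = 81/125


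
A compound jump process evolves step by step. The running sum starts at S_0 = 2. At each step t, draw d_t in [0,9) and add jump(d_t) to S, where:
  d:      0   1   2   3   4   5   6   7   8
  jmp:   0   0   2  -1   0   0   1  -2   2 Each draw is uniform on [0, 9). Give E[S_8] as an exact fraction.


34/9

Outcome values over d=0..8: [0, 0, 2, -1, 0, 0, 1, -2, 2]
Σy = 2, Σy² = 14, M = 9
μ = 2/9 = 2/9,  σ² = 14/9 − (2/9)² = 122/81
E[S_8] = 2 + 8·(2/9) = 34/9
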